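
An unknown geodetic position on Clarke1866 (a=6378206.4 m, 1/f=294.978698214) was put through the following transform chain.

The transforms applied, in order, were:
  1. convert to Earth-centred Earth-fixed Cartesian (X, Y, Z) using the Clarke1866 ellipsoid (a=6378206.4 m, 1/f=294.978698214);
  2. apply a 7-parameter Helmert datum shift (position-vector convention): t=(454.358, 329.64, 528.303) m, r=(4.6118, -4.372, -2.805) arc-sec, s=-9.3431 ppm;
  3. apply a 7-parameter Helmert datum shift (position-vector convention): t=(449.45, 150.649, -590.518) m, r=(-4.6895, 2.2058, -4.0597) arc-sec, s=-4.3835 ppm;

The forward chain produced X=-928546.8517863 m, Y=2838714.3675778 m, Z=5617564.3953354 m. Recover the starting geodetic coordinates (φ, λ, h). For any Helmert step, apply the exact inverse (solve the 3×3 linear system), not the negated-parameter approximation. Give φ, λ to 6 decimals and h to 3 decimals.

start: X=-928546.8518, Y=2838714.3676, Z=5617564.3953 m
→ Helmert⁻¹: X=-929116.3215, Y=2838430.1422, Z=5618234.1373
→ Helmert⁻¹: X=-929498.8886, Y=2838239.9832, Z=5617714.5641
→ geod (Bowring, a=6378206.400): φ=62.16434900°, λ=108.13317100°, h=925.6570 m

φ=62.164349°, λ=108.133171°, h=925.657 m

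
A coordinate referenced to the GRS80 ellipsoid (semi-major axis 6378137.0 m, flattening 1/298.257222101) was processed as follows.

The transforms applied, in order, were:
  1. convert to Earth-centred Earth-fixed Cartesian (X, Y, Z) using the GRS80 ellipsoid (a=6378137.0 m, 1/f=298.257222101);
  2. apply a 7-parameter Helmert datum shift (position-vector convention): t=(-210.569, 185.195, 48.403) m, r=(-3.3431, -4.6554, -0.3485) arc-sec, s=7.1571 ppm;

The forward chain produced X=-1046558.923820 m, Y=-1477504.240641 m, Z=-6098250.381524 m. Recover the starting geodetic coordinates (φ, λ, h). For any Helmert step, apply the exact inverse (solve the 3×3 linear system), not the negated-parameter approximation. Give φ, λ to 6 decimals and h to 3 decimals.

start: X=-1046558.9238, Y=-1477504.2406, Z=-6098250.3815 m
→ Helmert⁻¹: X=-1046476.0073, Y=-1477581.7885, Z=-6098255.4681
→ geod (Bowring, a=6378137.000): φ=-73.56806100°, λ=-125.30748400°, h=2897.2890 m

φ=-73.568061°, λ=-125.307484°, h=2897.289 m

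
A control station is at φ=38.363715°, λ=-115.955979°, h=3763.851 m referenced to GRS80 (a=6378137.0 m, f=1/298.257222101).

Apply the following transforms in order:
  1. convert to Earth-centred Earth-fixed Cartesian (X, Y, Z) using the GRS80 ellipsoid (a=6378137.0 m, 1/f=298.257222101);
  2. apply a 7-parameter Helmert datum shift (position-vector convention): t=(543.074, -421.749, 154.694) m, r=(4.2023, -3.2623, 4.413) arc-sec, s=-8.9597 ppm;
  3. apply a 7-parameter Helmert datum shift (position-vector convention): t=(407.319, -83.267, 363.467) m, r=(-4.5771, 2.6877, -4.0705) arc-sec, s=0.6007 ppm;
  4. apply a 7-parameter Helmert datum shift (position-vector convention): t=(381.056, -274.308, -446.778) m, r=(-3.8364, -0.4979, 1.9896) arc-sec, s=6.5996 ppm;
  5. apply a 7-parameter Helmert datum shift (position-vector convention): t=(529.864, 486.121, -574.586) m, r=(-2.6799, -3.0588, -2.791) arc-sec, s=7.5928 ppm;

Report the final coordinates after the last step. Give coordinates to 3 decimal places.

X=-2191205.111 m, Y=-4505208.478 m, Z=3939141.150 m

start: φ=38.363715°, λ=-115.955979°, h=3763.851 m
→ ECEF (a=6378137.000, f=1/298.257222101): X=-2192964.7015, Y=-4505025.4730, Z=3939514.7363
→ Helmert 7p (PV): X=-2192367.9029, Y=-4505534.0363, Z=3939507.6682
→ Helmert 7p (PV): X=-2191999.4815, Y=-4505489.3255, Z=3940002.0486
→ Helmert 7p (PV): X=-2191598.9431, Y=-4505741.2296, Z=3939659.7817
→ Helmert 7p (PV): X=-2191205.1113, Y=-4505208.4782, Z=3939141.1496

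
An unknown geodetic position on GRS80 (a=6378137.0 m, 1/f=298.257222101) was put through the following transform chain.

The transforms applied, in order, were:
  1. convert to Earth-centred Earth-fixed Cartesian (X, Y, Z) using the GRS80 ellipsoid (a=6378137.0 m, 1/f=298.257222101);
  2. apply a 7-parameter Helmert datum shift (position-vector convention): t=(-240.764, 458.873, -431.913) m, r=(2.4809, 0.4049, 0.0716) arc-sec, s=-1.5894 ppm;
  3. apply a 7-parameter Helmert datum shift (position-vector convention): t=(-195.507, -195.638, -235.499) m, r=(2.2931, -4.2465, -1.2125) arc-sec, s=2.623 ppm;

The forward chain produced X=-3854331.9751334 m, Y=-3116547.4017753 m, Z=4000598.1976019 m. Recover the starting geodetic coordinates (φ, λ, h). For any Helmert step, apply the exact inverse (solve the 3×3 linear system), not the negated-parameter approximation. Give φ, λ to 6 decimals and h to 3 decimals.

start: X=-3854331.9751, Y=-3116547.4018, Z=4000598.1976 m
→ Helmert⁻¹: X=-3854025.6701, Y=-3116321.7655, Z=4000937.1926
→ Helmert⁻¹: X=-3853799.9681, Y=-3116736.1267, Z=4001405.3876
→ geod (Bowring, a=6378137.000): φ=39.10293200°, λ=-141.03602100°, h=339.7230 m

φ=39.102932°, λ=-141.036021°, h=339.723 m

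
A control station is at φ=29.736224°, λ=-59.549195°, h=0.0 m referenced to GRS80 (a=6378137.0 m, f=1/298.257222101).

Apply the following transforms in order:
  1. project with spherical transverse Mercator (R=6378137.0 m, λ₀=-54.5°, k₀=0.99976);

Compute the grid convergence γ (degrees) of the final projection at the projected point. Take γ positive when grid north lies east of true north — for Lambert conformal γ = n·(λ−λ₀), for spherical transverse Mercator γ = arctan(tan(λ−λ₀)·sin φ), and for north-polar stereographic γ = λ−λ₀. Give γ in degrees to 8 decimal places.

-2.50933758

start: φ=29.736224°, λ=-59.549195°, h=0.000 m
→ into tm (λ₀=-54.5°): φ=29.73622400°, λ−λ₀=-5.04919500°
convergence γ = -2.50933758°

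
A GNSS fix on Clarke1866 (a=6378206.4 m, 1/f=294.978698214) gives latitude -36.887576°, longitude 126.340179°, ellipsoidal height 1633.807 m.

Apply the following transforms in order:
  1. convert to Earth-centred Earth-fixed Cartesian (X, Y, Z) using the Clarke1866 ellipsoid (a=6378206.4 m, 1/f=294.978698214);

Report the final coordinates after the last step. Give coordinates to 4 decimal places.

X=-3027436.1744 m, Y=4115303.2759 m, Z=-3808210.1457 m

start: φ=-36.887576°, λ=126.340179°, h=1633.807 m
→ ECEF (a=6378206.400, f=1/294.978698214): X=-3027436.1744, Y=4115303.2759, Z=-3808210.1457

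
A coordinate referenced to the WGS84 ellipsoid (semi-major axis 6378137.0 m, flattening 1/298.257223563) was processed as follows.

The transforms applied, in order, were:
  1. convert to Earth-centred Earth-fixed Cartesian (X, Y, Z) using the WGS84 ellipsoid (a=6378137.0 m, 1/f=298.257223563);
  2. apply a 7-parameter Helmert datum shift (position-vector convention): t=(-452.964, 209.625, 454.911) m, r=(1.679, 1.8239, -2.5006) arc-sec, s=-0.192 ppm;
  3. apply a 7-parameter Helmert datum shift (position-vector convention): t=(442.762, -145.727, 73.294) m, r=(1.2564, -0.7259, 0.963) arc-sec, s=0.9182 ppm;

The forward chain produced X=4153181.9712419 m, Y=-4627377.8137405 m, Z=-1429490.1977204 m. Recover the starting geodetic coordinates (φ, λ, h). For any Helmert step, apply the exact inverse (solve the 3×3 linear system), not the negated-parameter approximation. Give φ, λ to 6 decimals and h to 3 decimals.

start: X=4153181.9712, Y=-4627377.8137, Z=-1429490.1977 m
→ Helmert⁻¹: X=4152708.7617, Y=-4627255.9337, Z=-1429548.6080
→ Helmert⁻¹: X=4153231.2668, Y=-4627427.7361, Z=-1429929.4012
→ geod (Bowring, a=6378137.000): φ=-13.03537100°, λ=-48.09123600°, h=3155.1010 m

φ=-13.035371°, λ=-48.091236°, h=3155.101 m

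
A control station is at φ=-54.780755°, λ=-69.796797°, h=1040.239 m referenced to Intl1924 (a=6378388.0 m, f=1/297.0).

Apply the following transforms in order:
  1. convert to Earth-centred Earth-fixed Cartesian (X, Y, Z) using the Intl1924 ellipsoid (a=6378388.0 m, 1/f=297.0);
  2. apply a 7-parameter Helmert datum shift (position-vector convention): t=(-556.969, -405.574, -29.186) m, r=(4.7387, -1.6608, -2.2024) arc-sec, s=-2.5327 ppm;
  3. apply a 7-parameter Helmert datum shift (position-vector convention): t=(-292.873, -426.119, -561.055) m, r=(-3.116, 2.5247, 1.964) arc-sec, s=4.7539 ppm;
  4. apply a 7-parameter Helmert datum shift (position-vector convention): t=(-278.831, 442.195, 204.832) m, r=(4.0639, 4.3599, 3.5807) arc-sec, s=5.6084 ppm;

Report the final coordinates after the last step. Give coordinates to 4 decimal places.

X=1272231.0831 m, Y=-3460724.0761 m, Z=-5188855.2924 m

start: φ=-54.780755°, λ=-69.796797°, h=1040.239 m
→ ECEF (a=6378388.000, f=1/297.0): X=1273425.1155, Y=-3460471.1419, Z=-5188301.6173
→ Helmert 7p (PV): X=1272869.7471, Y=-3460762.3535, Z=-5188386.9097
→ Helmert 7p (PV): X=1272552.3712, Y=-3461271.1849, Z=-5188935.9287
→ Helmert 7p (PV): X=1272231.0831, Y=-3460724.0761, Z=-5188855.2924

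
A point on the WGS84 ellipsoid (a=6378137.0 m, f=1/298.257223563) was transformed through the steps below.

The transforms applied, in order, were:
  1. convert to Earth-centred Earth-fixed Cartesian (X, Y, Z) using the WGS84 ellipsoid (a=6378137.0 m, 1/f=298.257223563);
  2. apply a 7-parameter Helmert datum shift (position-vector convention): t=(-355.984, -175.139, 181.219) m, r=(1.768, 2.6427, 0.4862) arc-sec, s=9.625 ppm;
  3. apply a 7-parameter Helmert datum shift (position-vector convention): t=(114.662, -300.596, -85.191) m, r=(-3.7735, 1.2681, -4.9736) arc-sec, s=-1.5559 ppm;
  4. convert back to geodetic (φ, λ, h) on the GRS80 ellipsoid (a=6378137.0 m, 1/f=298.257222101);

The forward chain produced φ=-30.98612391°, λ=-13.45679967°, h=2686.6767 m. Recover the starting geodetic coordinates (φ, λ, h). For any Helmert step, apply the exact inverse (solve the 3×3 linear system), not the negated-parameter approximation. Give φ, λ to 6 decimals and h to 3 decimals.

φ=-30.985362°, λ=-13.449650°, h=2790.685 m

start: φ=-30.986124°, λ=-13.456800°, h=2686.677 m
→ ECEF (a=6378137.000, f=1/298.257222101): X=5324771.7227, Y=-1274119.1361, Z=-3265957.9092
→ Helmert⁻¹: X=5324716.1344, Y=-1273632.3815, Z=-3265868.3640
→ Helmert⁻¹: X=5325059.7070, Y=-1273485.5317, Z=-3265939.0063
→ geod (Bowring, a=6378137.000): φ=-30.98536200°, λ=-13.44965000°, h=2790.6850 m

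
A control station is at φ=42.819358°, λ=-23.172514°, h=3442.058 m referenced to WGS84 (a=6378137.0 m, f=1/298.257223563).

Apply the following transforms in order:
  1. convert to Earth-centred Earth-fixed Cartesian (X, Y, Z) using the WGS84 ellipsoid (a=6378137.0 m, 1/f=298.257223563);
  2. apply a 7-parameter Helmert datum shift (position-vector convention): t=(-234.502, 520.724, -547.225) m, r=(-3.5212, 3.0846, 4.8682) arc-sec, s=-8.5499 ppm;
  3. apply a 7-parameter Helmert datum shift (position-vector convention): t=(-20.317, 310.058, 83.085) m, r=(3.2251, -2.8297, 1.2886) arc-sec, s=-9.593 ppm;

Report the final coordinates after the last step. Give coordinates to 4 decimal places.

X=4309648.9721 m, Y=-1843788.7905 m, Z=4314598.0621 m

start: φ=42.819358°, λ=-23.172514°, h=3442.058 m
→ ECEF (a=6378137.000, f=1/298.257223563): X=4309921.5828, Y=-1844787.8844, Z=4315143.1544
→ Helmert 7p (PV): X=4309758.3017, Y=-1844076.0027, Z=4314526.0755
→ Helmert 7p (PV): X=4309648.9721, Y=-1843788.7905, Z=4314598.0621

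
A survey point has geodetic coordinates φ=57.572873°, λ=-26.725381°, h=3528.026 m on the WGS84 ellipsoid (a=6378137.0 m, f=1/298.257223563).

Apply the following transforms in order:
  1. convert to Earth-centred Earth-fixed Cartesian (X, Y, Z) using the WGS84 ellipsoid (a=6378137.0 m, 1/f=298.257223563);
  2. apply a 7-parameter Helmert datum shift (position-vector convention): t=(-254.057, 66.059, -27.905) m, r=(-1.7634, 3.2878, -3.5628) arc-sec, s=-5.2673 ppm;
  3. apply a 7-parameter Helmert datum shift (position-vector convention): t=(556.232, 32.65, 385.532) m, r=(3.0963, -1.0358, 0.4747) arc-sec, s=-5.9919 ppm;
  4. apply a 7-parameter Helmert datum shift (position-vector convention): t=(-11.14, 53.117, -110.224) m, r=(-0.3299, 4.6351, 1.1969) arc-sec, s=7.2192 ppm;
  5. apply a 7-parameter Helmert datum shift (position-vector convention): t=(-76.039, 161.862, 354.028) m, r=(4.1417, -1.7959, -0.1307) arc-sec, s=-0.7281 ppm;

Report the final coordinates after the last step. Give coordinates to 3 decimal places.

X=3064080.029 m, Y=-1542455.585 m, Z=5363818.587 m

start: φ=57.572873°, λ=-26.725381°, h=3528.026 m
→ ECEF (a=6378137.000, f=1/298.257223563): X=3063762.3712, Y=-1542612.8225, Z=5363356.8260
→ Helmert 7p (PV): X=3063551.0210, Y=-1542545.7058, Z=5363265.0234
→ Helmert 7p (PV): X=3064065.5139, Y=-1542577.2716, Z=5363610.6479
→ Helmert 7p (PV): X=3064205.9750, Y=-1542508.9321, Z=5363472.7572
→ Helmert 7p (PV): X=3064080.0291, Y=-1542455.5846, Z=5363818.5865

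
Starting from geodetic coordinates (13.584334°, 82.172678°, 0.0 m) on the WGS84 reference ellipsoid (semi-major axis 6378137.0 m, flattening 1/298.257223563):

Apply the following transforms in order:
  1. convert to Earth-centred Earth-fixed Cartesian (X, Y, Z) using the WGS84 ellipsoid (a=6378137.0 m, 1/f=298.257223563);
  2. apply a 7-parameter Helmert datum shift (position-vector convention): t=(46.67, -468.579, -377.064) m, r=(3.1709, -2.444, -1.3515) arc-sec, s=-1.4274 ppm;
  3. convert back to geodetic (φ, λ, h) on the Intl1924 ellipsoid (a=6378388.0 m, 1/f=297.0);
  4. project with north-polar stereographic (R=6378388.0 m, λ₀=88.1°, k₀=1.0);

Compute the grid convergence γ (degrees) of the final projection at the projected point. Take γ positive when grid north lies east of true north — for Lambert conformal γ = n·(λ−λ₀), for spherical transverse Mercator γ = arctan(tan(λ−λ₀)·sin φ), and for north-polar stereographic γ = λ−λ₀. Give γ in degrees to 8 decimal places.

start: φ=13.584334°, λ=82.172678°, h=0.000 m
→ ECEF (a=6378137.000, f=1/298.257223563): X=844482.1164, Y=6143082.0758, Z=1488319.6990
→ Helmert 7p (PV): X=844550.1971, Y=6142576.3151, Z=1488044.9539
→ geod (Bowring, a=6378388.000): φ=13.58334002°, λ=82.17141826°, h=-788.5236 m
→ into stereo (λ₀=88.1°): φ=13.58334002°, λ−λ₀=-5.92858174°
convergence γ = -5.92858174°

-5.92858174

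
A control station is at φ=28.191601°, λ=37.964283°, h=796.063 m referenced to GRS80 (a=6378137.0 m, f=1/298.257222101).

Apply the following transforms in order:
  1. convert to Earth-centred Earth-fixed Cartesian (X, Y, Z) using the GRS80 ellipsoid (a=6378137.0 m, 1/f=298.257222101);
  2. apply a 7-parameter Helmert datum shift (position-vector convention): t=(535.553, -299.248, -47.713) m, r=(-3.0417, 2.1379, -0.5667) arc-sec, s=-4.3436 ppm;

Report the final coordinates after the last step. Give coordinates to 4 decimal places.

start: φ=28.191601°, λ=37.964283°, h=796.063 m
→ ECEF (a=6378137.000, f=1/298.257222101): X=4435839.3220, Y=3461206.5565, Z=2995612.6437
→ Helmert 7p (PV): X=4436396.1658, Y=3460924.2621, Z=2995454.9017

X=4436396.1658 m, Y=3460924.2621 m, Z=2995454.9017 m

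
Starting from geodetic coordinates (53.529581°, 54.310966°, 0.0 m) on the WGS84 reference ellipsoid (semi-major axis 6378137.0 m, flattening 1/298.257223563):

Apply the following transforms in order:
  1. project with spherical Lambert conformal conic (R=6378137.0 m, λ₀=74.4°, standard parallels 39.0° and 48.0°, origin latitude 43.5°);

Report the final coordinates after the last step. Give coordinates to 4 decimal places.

start: φ=53.529581°, λ=54.310966°, h=0.000 m
→ lcc (R=6378137.0, λ₀=74.4°): E=-1333752.8781, N=1280844.6127

E=-1333752.8781 m, N=1280844.6127 m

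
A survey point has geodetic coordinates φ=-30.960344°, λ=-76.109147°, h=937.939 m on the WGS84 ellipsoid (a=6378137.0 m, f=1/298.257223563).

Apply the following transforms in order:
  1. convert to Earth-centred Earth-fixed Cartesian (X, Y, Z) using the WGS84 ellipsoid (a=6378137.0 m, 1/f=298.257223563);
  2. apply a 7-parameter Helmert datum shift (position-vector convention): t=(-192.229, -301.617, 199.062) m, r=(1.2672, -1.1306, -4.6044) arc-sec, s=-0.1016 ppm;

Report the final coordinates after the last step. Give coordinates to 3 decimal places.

start: φ=-30.960344°, λ=-76.109147°, h=937.939 m
→ ECEF (a=6378137.000, f=1/298.257223563): X=1314414.1193, Y=-5314939.5183, Z=-3262606.6070
→ Helmert 7p (PV): X=1314120.9959, Y=-5315249.8926, Z=-3262432.6615

X=1314120.996 m, Y=-5315249.893 m, Z=-3262432.661 m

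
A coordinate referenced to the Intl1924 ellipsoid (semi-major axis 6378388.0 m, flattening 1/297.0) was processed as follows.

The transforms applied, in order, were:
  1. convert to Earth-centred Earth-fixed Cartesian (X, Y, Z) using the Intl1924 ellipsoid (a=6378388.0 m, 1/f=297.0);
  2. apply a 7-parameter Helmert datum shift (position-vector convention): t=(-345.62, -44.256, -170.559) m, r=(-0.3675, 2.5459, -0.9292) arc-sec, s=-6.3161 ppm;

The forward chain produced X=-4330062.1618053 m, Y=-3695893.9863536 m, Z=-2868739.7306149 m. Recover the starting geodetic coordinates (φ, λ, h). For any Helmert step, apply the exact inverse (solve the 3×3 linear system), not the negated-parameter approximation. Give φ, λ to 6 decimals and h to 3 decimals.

φ=-26.900280°, λ=-139.515450°, h=533.889 m

start: X=-4330062.1618, Y=-3695893.9864, Z=-2868739.7306 m
→ Helmert⁻¹: X=-4329691.8320, Y=-3695887.4676, Z=-2868647.3157
→ geod (Bowring, a=6378388.000): φ=-26.90028000°, λ=-139.51545000°, h=533.8890 m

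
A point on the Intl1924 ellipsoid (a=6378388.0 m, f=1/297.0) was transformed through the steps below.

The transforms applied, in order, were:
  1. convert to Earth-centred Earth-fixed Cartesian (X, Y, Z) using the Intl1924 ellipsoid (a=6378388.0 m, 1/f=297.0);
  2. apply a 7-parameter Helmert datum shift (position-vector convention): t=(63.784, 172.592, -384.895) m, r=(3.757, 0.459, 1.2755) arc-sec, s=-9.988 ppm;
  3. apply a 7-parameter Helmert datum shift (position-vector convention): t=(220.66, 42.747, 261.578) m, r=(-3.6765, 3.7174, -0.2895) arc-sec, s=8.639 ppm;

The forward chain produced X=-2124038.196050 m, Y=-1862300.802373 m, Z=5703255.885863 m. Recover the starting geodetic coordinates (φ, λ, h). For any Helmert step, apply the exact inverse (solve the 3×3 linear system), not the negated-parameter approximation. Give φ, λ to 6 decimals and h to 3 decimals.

start: X=-2124038.1960, Y=-1862300.8024, Z=5703255.8859 m
→ Helmert⁻¹: X=-2124340.6706, Y=-1862432.0913, Z=5702873.5580
→ Helmert⁻¹: X=-2124449.8823, Y=-1862506.2668, Z=5703344.6147
→ geod (Bowring, a=6378388.000): φ=63.80076300°, λ=-138.75893900°, h=3648.2070 m

φ=63.800763°, λ=-138.758939°, h=3648.207 m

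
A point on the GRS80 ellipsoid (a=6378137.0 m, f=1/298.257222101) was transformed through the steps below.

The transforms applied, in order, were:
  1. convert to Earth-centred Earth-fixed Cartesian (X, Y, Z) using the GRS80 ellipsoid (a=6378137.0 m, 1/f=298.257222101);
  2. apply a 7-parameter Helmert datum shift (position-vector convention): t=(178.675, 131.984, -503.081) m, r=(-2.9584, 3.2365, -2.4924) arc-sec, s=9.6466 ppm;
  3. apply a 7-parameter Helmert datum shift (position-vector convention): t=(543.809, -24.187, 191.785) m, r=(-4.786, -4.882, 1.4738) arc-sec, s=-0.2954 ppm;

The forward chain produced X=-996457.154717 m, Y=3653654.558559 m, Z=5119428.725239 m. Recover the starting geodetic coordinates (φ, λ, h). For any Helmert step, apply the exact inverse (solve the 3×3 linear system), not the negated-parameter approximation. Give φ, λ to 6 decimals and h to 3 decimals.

start: X=-996457.1547, Y=3653654.5586, Z=5119428.7252 m
→ Helmert⁻¹: X=-996853.9850, Y=3653568.1624, Z=5119346.8210
→ Helmert⁻¹: X=-997147.5223, Y=3653315.4541, Z=5119837.2656
→ geod (Bowring, a=6378137.000): φ=53.69474300°, λ=105.26663200°, h=3892.6840 m

φ=53.694743°, λ=105.266632°, h=3892.684 m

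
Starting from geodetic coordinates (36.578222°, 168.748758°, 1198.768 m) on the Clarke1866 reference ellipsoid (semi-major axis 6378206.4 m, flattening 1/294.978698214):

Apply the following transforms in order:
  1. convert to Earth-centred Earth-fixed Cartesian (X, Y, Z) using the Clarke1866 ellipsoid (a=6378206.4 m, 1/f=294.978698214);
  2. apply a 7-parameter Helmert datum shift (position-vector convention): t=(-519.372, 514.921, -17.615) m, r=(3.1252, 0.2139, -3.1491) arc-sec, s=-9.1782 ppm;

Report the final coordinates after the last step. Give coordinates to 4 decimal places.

X=-5030988.1403 m, Y=1001274.0760 m, Z=3780399.5497 m

start: φ=36.578222°, λ=168.748758°, h=1198.768 m
→ ECEF (a=6378206.400, f=1/294.978698214): X=-5030534.1384, Y=1000748.8165, Z=3780431.4829
→ Helmert 7p (PV): X=-5030988.1403, Y=1001274.0760, Z=3780399.5497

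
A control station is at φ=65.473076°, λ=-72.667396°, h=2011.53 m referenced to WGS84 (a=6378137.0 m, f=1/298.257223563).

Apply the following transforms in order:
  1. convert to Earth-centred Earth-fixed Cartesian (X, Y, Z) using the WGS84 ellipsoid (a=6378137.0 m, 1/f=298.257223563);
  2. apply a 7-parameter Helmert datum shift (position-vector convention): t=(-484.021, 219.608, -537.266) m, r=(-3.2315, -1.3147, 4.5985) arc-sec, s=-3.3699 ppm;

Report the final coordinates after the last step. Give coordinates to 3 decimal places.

start: φ=65.473076°, λ=-72.667396°, h=2011.530 m
→ ECEF (a=6378137.000, f=1/298.257223563): X=791240.2004, Y=-2535297.5684, Z=5781633.7442
→ Helmert 7p (PV): X=790773.1840, Y=-2534961.1976, Z=5781121.7577

X=790773.184 m, Y=-2534961.198 m, Z=5781121.758 m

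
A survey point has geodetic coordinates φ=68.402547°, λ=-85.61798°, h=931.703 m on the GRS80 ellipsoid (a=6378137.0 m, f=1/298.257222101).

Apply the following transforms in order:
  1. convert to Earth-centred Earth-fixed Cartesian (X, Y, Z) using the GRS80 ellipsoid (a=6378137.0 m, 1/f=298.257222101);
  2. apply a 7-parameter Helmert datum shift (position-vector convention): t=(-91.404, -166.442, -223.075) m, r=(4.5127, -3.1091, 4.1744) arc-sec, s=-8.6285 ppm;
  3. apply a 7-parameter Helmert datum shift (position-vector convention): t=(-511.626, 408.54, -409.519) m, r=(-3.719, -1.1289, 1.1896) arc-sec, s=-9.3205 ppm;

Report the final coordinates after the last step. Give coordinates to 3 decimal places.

start: φ=68.402547°, λ=-85.617980°, h=931.703 m
→ ECEF (a=6378137.000, f=1/298.257222101): X=179925.0933, Y=-2347967.5151, Z=5908632.5554
→ Helmert 7p (PV): X=179790.5927, Y=-2348239.3254, Z=5908309.8410
→ Helmert 7p (PV): X=179258.4977, Y=-2347701.3346, Z=5907888.5765

X=179258.498 m, Y=-2347701.335 m, Z=5907888.576 m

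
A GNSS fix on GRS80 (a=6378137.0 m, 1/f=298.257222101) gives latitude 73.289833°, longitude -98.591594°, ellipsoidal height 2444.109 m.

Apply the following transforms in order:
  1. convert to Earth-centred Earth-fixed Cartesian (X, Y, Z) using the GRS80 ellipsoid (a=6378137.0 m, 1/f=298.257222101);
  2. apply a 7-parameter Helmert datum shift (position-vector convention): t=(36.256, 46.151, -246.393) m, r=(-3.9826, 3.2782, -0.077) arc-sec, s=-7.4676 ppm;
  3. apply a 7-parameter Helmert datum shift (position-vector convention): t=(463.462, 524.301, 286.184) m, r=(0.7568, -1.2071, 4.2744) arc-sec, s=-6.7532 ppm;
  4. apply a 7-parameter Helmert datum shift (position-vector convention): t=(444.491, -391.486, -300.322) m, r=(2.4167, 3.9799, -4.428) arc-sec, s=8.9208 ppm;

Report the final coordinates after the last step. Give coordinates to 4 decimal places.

start: φ=73.289833°, λ=-98.591594°, h=2444.109 m
→ ECEF (a=6378137.000, f=1/298.257222101): X=-274918.2339, Y=-1819617.6363, Z=6088961.5883
→ Helmert 7p (PV): X=-274783.8320, Y=-1819440.2286, Z=6088709.2279
→ Helmert 7p (PV): X=-274316.4426, Y=-1818931.6745, Z=6088946.0099
→ Helmert 7p (PV): X=-273795.9592, Y=-1819404.8396, Z=6088683.9875

X=-273795.9592 m, Y=-1819404.8396 m, Z=6088683.9875 m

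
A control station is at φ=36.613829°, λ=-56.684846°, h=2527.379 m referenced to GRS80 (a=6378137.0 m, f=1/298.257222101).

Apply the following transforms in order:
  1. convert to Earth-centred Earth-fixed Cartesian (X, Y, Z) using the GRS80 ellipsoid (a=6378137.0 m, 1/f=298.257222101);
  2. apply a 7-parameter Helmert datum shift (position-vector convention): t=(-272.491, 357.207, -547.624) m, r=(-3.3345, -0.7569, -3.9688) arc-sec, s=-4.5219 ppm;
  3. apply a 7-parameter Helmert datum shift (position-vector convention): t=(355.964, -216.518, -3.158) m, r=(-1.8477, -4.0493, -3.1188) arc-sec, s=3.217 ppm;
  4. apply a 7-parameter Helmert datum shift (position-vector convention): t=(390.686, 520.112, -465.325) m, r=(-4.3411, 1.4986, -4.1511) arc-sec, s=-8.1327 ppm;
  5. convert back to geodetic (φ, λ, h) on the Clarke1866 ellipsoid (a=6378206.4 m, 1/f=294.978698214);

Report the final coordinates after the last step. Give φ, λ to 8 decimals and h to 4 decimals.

φ=36.61282150°, λ=-56.67897856°, h=1643.0458 m

start: φ=36.613829°, λ=-56.684846°, h=2527.379 m
→ ECEF (a=6378137.000, f=1/298.257222101): X=2816356.0880, Y=-4285022.1581, Z=3784588.3962
→ Helmert 7p (PV): X=2815974.5251, Y=-4284638.5829, Z=3784103.2653
→ Helmert 7p (PV): X=2816200.4744, Y=-4284877.5656, Z=3784205.9444
→ Helmert 7p (PV): X=2816509.5179, Y=-4284299.6391, Z=3783779.5627
→ geod (Bowring, a=6378206.400): φ=36.61282150°, λ=-56.67897856°, h=1643.0458 m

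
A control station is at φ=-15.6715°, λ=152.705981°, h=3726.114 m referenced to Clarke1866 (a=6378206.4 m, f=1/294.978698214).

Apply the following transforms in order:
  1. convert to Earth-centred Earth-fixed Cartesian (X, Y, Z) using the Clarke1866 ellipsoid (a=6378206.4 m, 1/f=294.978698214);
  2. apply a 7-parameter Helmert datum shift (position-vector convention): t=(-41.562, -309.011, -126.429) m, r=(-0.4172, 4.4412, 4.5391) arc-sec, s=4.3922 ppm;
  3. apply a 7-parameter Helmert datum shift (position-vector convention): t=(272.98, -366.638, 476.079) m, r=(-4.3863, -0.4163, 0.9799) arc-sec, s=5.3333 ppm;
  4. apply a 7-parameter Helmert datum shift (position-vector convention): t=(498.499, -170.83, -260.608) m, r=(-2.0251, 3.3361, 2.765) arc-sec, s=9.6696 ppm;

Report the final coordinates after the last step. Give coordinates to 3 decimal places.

X=-5461471.835 m, Y=2817318.018 m, Z=-1712501.120 m

start: φ=-15.671500°, λ=152.705981°, h=3726.114 m
→ ECEF (a=6378206.400, f=1/294.978698214): X=-5461921.5235, Y=2818385.9034, Z=-1712658.5795
→ Helmert 7p (PV): X=-5462085.9738, Y=2817965.6106, Z=-1712680.6273
→ Helmert 7p (PV): X=-5461852.0554, Y=2817551.6319, Z=-1712284.6321
→ Helmert 7p (PV): X=-5461471.8348, Y=2817318.0178, Z=-1712501.1199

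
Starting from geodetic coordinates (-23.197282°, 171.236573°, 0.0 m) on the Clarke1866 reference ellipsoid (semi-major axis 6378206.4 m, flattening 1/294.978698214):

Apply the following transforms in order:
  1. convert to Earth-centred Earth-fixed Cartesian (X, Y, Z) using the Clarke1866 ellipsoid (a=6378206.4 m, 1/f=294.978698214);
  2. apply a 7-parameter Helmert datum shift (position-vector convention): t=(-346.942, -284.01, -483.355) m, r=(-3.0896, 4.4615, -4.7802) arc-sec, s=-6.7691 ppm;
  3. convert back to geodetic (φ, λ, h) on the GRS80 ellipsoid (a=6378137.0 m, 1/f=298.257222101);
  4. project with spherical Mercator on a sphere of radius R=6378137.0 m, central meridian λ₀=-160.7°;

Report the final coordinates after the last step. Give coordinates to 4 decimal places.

E=-3123742.3975 m, N=-2655929.8783 m

start: φ=-23.197282°, λ=171.236573°, h=0.000 m
→ ECEF (a=6378206.400, f=1/294.978698214): X=-5797158.5405, Y=893658.8105, Z=-2496670.7087
→ Helmert 7p (PV): X=-5797499.5331, Y=893465.7029, Z=-2497025.1579
→ geod (Bowring, a=6378137.000): φ=-23.19757777°, λ=171.23894461°, h=454.9364 m
→ merc (R=6378137.0, λ₀=-160.7°): E=-3123742.3975, N=-2655929.8783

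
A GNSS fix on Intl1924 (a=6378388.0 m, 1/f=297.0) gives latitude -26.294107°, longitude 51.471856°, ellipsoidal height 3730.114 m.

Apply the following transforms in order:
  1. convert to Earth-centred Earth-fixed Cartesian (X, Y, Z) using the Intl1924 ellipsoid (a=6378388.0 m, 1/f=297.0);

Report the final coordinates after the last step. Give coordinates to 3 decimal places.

start: φ=-26.294107°, λ=51.471856°, h=3730.114 m
→ ECEF (a=6378388.000, f=1/297.0): X=3566438.4518, Y=4479109.7888, Z=-2810002.3291

X=3566438.452 m, Y=4479109.789 m, Z=-2810002.329 m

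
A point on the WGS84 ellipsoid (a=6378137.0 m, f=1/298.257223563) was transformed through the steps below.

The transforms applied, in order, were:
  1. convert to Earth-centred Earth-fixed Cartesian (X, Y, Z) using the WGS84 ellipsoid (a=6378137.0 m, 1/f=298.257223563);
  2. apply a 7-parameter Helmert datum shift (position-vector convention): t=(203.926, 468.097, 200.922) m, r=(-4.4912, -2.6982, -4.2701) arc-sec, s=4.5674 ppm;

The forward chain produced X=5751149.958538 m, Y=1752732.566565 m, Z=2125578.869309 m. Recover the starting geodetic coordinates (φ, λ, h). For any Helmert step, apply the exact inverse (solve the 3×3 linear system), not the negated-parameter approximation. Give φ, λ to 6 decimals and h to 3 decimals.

φ=19.590620°, λ=16.946221°, h=821.348 m

start: X=5751149.9585, Y=1752732.5666, Z=2125578.8693 m
→ Helmert⁻¹: X=5750911.2910, Y=1752329.2450, Z=2125331.1660
→ geod (Bowring, a=6378137.000): φ=19.59062000°, λ=16.94622100°, h=821.3480 m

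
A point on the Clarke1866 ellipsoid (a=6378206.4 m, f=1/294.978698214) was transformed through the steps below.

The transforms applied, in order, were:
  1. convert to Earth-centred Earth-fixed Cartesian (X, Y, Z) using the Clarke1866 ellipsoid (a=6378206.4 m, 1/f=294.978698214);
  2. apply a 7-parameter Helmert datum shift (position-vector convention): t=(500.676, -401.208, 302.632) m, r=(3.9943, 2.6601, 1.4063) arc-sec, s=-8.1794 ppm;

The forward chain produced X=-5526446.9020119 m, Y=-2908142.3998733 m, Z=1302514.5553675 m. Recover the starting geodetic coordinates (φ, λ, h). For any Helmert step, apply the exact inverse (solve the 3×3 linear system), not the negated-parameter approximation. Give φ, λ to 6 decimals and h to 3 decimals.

φ=11.856109°, λ=-152.251695°, h=2238.889 m

start: X=-5526446.9020, Y=-2908142.3999, Z=1302514.5554 m
→ Helmert⁻¹: X=-5527029.4040, Y=-2907702.0756, Z=1302207.6027
→ geod (Bowring, a=6378206.400): φ=11.85610900°, λ=-152.25169500°, h=2238.8890 m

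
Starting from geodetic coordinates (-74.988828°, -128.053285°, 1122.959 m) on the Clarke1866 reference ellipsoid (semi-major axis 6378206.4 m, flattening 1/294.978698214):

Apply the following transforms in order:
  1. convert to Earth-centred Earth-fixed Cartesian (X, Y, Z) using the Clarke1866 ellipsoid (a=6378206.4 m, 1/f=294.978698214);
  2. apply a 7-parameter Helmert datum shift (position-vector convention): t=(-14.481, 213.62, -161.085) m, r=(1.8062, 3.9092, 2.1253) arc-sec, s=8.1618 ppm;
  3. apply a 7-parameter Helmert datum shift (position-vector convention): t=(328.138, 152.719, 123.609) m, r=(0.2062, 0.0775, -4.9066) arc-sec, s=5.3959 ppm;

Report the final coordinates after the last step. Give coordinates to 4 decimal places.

start: φ=-74.988828°, λ=-128.053285°, h=1122.959 m
→ ECEF (a=6378206.400, f=1/294.978698214): X=-1021694.1687, Y=-1305205.0839, Z=-6139349.2348
→ Helmert 7p (PV): X=-1021819.8960, Y=-1304958.8832, Z=-6139552.4937
→ Helmert 7p (PV): X=-1021530.6208, Y=-1304782.7609, Z=-6139462.9337

X=-1021530.6208 m, Y=-1304782.7609 m, Z=-6139462.9337 m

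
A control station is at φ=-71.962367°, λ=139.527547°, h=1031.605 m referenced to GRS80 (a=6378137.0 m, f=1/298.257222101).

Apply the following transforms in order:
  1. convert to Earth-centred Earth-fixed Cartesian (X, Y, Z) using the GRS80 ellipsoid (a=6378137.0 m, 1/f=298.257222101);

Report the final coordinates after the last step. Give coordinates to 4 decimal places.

start: φ=-71.962367°, λ=139.527547°, h=1031.605 m
→ ECEF (a=6378137.000, f=1/298.257222101): X=-1507180.3371, Y=1286000.9139, Z=-6043368.2054

X=-1507180.3371 m, Y=1286000.9139 m, Z=-6043368.2054 m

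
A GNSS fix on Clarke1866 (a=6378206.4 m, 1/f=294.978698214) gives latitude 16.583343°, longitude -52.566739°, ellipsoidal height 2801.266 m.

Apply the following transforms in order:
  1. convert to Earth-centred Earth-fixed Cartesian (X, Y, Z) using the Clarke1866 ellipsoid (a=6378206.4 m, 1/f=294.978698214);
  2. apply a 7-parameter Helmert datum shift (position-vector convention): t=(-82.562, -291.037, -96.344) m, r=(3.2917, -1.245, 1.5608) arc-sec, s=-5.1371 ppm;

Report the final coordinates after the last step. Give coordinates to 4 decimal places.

X=3718232.3164 m, Y=-4857765.2524 m, Z=1809218.0860 m

start: φ=16.583343°, λ=-52.566739°, h=2801.266 m
→ ECEF (a=6378206.400, f=1/294.978698214): X=3718308.1446, Y=-4857498.4300, Z=1809378.8002
→ Helmert 7p (PV): X=3718232.3164, Y=-4857765.2524, Z=1809218.0860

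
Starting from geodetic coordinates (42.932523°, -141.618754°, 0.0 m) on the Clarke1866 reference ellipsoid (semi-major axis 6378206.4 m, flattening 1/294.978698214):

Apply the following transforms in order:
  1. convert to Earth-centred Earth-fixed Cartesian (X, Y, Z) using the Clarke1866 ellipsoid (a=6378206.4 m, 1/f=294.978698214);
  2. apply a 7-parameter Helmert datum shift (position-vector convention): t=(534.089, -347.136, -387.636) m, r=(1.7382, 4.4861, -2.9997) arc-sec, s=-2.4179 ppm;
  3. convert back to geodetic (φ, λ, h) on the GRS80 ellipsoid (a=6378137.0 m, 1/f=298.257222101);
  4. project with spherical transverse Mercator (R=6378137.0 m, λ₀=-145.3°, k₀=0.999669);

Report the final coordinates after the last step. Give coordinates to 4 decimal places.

E=300584.1368 m, N=4783931.9449 m

start: φ=42.932523°, λ=-141.618754°, h=0.000 m
→ ECEF (a=6378206.400, f=1/294.978698214): X=-3666437.2198, Y=-2904028.8452, Z=4321814.9350
→ Helmert 7p (PV): X=-3665842.5029, Y=-2904352.0588, Z=4321472.1190
→ geod (Bowring, a=6378137.000): φ=42.92975565°, λ=-141.61112644°, h=-468.6458 m
→ tm (R=6378137.0, λ₀=-145.3°): E=300584.1368, N=4783931.9449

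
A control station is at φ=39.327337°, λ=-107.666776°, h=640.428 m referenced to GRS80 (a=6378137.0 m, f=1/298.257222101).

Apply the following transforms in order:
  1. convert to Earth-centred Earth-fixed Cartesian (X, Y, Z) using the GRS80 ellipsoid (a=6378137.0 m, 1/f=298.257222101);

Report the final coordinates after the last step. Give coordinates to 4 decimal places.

X=-1499458.8698 m, Y=-4707849.0680 m, Z=4020899.2820 m

start: φ=39.327337°, λ=-107.666776°, h=640.428 m
→ ECEF (a=6378137.000, f=1/298.257222101): X=-1499458.8698, Y=-4707849.0680, Z=4020899.2820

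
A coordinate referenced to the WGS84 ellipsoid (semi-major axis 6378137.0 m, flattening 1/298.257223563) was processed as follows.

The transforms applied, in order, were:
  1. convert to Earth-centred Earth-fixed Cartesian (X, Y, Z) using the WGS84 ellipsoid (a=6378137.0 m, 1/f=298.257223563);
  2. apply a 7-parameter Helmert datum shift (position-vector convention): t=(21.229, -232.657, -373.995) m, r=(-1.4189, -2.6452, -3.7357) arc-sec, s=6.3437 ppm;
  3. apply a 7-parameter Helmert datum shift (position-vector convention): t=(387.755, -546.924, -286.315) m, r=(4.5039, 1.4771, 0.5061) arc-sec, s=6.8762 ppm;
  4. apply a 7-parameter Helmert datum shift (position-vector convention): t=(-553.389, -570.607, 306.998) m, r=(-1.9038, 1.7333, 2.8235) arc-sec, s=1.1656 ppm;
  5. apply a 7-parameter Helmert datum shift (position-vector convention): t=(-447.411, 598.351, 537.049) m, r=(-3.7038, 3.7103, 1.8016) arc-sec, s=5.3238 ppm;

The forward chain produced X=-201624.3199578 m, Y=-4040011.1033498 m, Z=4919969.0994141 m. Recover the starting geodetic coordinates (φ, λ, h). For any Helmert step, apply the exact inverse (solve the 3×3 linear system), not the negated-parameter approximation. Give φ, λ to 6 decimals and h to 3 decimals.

start: X=-201624.3200, Y=-4040011.1033, Z=4919969.0994 m
→ Helmert⁻¹: X=-201299.6199, Y=-4040674.5189, Z=4919329.6830
→ Helmert⁻¹: X=-200842.6368, Y=-4040141.8551, Z=4918977.9736
→ Helmert⁻¹: X=-201274.1476, Y=-4039459.2445, Z=4919317.2254
→ Helmert⁻¹: X=-201157.8535, Y=-4039238.4495, Z=4919634.8052
→ geod (Bowring, a=6378137.000): φ=50.76624900°, λ=-92.85102800°, h=3222.5920 m

φ=50.766249°, λ=-92.851028°, h=3222.592 m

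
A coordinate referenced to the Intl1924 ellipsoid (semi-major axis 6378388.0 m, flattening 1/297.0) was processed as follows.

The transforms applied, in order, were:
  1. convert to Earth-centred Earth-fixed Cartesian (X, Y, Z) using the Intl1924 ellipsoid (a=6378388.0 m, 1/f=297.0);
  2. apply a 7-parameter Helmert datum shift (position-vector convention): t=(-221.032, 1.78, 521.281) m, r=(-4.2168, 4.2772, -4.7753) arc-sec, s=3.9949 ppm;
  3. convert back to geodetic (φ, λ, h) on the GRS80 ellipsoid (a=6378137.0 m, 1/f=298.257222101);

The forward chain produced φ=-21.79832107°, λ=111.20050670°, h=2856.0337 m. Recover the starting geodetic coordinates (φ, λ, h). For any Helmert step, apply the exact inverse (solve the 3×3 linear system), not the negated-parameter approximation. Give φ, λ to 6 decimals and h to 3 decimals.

start: φ=-21.798321°, λ=111.200507°, h=2856.034 m
→ ECEF (a=6378137.000, f=1/298.257222101): X=-2143566.3248, Y=5526298.9561, Z=-2354753.1944
→ Helmert⁻¹: X=-2143415.8325, Y=5526273.6250, Z=-2355196.5361
→ geod (Bowring, a=6378388.000): φ=-21.80286600°, λ=111.19923900°, h=2709.7890 m

φ=-21.802866°, λ=111.199239°, h=2709.789 m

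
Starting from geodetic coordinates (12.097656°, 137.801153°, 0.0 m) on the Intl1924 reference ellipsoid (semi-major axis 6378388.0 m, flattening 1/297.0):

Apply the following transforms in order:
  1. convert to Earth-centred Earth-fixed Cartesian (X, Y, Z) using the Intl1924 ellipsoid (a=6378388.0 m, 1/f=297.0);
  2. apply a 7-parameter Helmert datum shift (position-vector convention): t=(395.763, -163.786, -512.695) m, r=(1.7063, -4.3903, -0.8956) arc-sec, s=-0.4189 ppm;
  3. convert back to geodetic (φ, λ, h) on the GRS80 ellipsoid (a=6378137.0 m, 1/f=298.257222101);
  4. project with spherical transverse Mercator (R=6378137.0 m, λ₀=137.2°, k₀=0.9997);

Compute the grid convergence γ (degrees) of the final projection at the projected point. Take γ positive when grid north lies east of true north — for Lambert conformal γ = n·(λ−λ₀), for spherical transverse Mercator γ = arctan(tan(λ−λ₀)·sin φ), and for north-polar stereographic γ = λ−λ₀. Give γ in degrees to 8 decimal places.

start: φ=12.097656°, λ=137.801153°, h=0.000 m
→ ECEF (a=6378388.000, f=1/297.0): X=-4620968.9631, Y=4189869.3479, Z=1327982.7714
→ Helmert 7p (PV): X=-4620581.3378, Y=4189712.8854, Z=1327405.8241
→ geod (Bowring, a=6378137.000): φ=12.09296186°, λ=137.79982599°, h=-257.4385 m
→ into tm (λ₀=137.2°): φ=12.09296186°, λ−λ₀=0.59982599°
convergence γ = 0.12566700°

0.12566700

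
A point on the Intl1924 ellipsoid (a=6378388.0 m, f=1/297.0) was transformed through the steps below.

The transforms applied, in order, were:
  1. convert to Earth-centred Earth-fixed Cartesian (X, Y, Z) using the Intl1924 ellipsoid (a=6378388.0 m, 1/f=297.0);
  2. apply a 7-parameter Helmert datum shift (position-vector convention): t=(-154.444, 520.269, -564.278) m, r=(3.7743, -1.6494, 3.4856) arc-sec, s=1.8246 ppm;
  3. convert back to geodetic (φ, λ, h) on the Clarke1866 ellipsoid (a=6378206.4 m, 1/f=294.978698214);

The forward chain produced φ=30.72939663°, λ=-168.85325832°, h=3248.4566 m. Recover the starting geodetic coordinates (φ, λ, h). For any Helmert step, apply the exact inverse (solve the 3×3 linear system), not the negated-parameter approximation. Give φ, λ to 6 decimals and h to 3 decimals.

φ=30.733500°, λ=-168.849143°, h=3261.842 m

start: φ=30.729397°, λ=-168.853258°, h=3248.457 m
→ ECEF (a=6378206.400, f=1/294.978698214): X=-5386714.6589, Y=-1061395.7413, Z=3241625.5717
→ Helmert⁻¹: X=-5386542.4023, Y=-1061763.7197, Z=3242246.4360
→ geod (Bowring, a=6378388.000): φ=30.73350000°, λ=-168.84914300°, h=3261.8420 m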